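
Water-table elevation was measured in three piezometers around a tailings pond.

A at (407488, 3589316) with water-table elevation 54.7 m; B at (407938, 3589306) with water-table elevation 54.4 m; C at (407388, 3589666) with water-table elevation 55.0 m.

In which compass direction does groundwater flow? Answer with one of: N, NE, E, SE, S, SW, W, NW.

SE

Differences from A: to B (Δx, Δy, Δh) = (450, -10, -0.3); to C = (-100, 350, +0.3).
Solve a·Δx + b·Δy = Δh: det = 450·350 − (-100)·(-10) = 156500.
∂h/∂x = [(-0.3)·350 − (+0.3)·(-10)] / 156500 = -0.0006518
∂h/∂y = [450·(+0.3) − (-100)·(-0.3)] / 156500 = +0.0006709
Flow = −∇h = (+0.0006518 east, -0.0006709 north), which points southeast.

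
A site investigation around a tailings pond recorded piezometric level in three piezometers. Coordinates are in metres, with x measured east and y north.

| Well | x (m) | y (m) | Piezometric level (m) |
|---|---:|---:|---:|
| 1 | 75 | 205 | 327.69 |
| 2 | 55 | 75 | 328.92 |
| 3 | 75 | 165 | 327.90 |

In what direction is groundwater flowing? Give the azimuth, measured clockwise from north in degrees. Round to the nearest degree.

079°

With h = a·x + b·y + c and 1 as origin, the differences give:
  (-20)·a + (-130)·b = +1.23
  0·a + (-40)·b = +0.21
Eliminate b (×(-40) and ×(-130), subtract): 800·a = -21.900 → a = ∂h/∂x = -0.02738
Back-substitute: b = ∂h/∂y = -0.005250.
Flow direction (−∇h) has components (+0.02738 E, +0.005250 N).
Azimuth = atan2(E, N) = atan2(+0.02738, +0.005250) = 79.1° ≈ 079°.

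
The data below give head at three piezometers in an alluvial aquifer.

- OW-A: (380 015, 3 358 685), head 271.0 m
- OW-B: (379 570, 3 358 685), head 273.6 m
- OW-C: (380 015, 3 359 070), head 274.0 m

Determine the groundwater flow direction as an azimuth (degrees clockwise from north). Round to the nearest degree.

∂h/∂x = (273.6 − 271.0) / (379570 − 380015) = -0.005843
∂h/∂y = (274.0 − 271.0) / (3359070 − 3358685) = +0.007792
Flow direction (−∇h) has components (+0.005843 E, -0.007792 N).
Azimuth = atan2(E, N) = atan2(+0.005843, -0.007792) = 143.1° ≈ 143°.

143°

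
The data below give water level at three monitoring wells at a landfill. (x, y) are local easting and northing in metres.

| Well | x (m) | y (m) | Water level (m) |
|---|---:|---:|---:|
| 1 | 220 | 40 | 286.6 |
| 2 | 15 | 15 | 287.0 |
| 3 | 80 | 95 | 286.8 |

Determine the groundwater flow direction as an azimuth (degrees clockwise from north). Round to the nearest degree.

Differences from 1: to 2 (Δx, Δy, Δh) = (-205, -25, +0.4); to 3 = (-140, 55, +0.2).
Solve a·Δx + b·Δy = Δh: det = (-205)·55 − (-140)·(-25) = -14775.
∂h/∂x = [(+0.4)·55 − (+0.2)·(-25)] / -14775 = -0.001827
∂h/∂y = [(-205)·(+0.2) − (-140)·(+0.4)] / -14775 = -0.001015
Flow direction (−∇h) has components (+0.001827 E, +0.001015 N).
Azimuth = atan2(E, N) = atan2(+0.001827, +0.001015) = 60.9° ≈ 061°.

061°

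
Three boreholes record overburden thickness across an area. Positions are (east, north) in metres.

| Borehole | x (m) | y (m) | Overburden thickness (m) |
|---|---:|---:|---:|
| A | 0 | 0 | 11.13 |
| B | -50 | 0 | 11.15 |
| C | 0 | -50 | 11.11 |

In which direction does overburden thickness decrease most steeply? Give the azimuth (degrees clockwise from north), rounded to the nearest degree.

135°

∂d/∂x = (11.15 − 11.13) / (-50 − 0) = -0.0004000
∂d/∂y = (11.11 − 11.13) / (-50 − 0) = +0.0004000
Steepest decrease is along −∇f: components (+0.0004000 E, -0.0004000 N).
Azimuth = atan2(+0.0004000, -0.0004000) = 135.0° ≈ 135°.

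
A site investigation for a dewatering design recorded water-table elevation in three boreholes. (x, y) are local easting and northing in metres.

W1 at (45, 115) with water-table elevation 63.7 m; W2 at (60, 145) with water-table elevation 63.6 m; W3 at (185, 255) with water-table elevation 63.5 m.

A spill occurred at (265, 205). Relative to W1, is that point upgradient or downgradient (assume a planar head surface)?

upgradient

Differences from W1: to W2 (Δx, Δy, Δh) = (15, 30, -0.1); to W3 = (140, 140, -0.2).
Solve a·Δx + b·Δy = Δh: det = 15·140 − 140·30 = -2100.
∂h/∂x = [(-0.1)·140 − (-0.2)·30] / -2100 = +0.003810
∂h/∂y = [15·(-0.2) − 140·(-0.1)] / -2100 = -0.005238
Head at (265, 205) = 63.7 + (+0.003810)·(220) + (-0.005238)·(90) = 64.07 m.
That is higher than the 63.7 m at W1, so the point is upgradient.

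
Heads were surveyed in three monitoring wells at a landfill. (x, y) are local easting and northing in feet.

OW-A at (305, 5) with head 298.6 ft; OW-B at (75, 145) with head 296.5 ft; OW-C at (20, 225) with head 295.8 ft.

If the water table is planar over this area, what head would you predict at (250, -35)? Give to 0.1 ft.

With h = a·x + b·y + c and OW-A as origin, the differences give:
  (-230)·a + 140·b = -2.1
  (-285)·a + 220·b = -2.8
Eliminate b (×220 and ×140, subtract): -10700·a = -70.00 → a = ∂h/∂x = +0.006542
Back-substitute: b = ∂h/∂y = -0.004252.
h(250, -35) = 298.6 + (+0.006542)·(-55) + (-0.004252)·(-40) = 298.6 -0.360 +0.170 = 298.410 ft.

298.4 ft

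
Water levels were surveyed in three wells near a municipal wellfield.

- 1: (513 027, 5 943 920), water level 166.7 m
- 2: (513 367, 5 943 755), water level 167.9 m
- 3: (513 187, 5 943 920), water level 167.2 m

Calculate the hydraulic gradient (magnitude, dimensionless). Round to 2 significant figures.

0.0032

Differences from 1: to 2 (Δx, Δy, Δh) = (340, -165, +1.2); to 3 = (160, 0, +0.5).
Determinant of the coordinate differences = 340·0 − 160·(-165) = 26400.
∂h/∂x = [(+1.2)·0 − (+0.5)·(-165)] / 26400 = +0.003125
∂h/∂y = [340·(+0.5) − 160·(+1.2)] / 26400 = -0.0008333
|∇h| = √(0.003125² + -0.0008333²) = 0.003234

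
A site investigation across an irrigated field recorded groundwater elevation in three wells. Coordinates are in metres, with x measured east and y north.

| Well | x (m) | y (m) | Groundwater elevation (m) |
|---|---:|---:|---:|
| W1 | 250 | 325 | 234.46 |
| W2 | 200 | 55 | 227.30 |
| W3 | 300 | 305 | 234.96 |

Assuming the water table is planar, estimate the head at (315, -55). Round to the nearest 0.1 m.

Three-point gradient (reference W1): Δ to W2 = (-50, -270, -7.16), Δ to W3 = (50, -20, +0.50).
∂h/∂x = +0.01919, ∂h/∂y = +0.02297 (det = 14500).
h(315, -55) = 234.46 + (+0.01919)·(65) + (+0.02297)·(-380) = 234.46 +1.247 -8.727 = 226.980 m.

227.0 m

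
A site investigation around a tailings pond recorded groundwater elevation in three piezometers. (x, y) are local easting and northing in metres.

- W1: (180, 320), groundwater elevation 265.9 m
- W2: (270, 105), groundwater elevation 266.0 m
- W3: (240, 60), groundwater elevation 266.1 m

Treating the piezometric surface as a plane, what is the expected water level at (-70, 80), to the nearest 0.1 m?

Three-point gradient (reference W1): Δ to W2 = (90, -215, +0.1), Δ to W3 = (60, -260, +0.2).
∂h/∂x = -0.001619, ∂h/∂y = -0.001143 (det = -10500).
h(-70, 80) = 265.9 + (-0.001619)·(-250) + (-0.001143)·(-240) = 265.9 +0.405 +0.274 = 266.579 m.

266.6 m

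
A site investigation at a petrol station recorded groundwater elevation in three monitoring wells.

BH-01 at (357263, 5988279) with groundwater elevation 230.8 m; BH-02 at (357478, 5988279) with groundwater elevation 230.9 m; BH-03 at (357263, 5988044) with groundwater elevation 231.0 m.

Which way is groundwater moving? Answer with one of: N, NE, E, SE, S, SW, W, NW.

∂h/∂x = (230.9 − 230.8) / (357478 − 357263) = +0.0004651
∂h/∂y = (231.0 − 230.8) / (5988044 − 5988279) = -0.0008511
Flow = −∇h = (-0.0004651 east, +0.0008511 north), which points northwest.

NW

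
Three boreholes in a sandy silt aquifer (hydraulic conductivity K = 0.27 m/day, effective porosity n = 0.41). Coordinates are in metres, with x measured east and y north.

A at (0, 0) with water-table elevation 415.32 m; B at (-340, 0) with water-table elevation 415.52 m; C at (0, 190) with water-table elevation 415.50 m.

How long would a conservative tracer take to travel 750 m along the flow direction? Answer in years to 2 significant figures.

∂h/∂x = (415.52 − 415.32) / (-340 − 0) = -0.0005882
∂h/∂y = (415.50 − 415.32) / (190 − 0) = +0.0009474
|∇h| = √(-0.0005882² + 0.0009474²) = 0.001115
Seepage velocity v = K·i/n = 0.27 × 0.001115 / 0.41 = 0.0007343 m/day.
t = 750 / 0.0007343 = 1.021e+06 days = 2.8e+03 years.

2800 years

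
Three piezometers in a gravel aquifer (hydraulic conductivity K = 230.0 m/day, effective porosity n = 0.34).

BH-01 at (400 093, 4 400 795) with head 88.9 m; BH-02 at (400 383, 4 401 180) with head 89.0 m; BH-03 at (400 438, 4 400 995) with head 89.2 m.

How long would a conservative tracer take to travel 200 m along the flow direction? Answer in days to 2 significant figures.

200 days

With h = a·x + b·y + c and BH-01 as origin, the differences give:
  290·a + 385·b = +0.1
  345·a + 200·b = +0.3
Eliminate b (×200 and ×385, subtract): -74825·a = -95.50 → a = ∂h/∂x = +0.001276
Back-substitute: b = ∂h/∂y = -0.0007016.
|∇h| = √(0.001276² + -0.0007016²) = 0.001456
Seepage velocity v = K·i/n = 230.0 × 0.001456 / 0.34 = 0.9849 m/day.
t = 200 / 0.9849 = 203.1 days.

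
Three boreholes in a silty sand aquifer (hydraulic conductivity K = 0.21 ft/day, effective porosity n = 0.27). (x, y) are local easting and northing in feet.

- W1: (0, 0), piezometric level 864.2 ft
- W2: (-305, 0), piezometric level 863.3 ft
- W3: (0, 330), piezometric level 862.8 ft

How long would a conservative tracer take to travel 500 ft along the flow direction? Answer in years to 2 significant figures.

∂h/∂x = (863.3 − 864.2) / (-305 − 0) = +0.002951
∂h/∂y = (862.8 − 864.2) / (330 − 0) = -0.004242
|∇h| = √(0.002951² + -0.004242²) = 0.005167
Seepage velocity v = K·i/n = 0.21 × 0.005167 / 0.27 = 0.004019 ft/day.
t = 500 / 0.004019 = 1.244e+05 days = 341 years.

340 years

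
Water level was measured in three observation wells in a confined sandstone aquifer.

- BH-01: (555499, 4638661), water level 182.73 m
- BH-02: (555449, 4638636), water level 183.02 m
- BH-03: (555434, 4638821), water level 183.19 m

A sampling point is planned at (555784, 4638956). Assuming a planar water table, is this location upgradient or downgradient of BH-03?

Taking BH-01 as reference: BH-02−BH-01 = (-50, -25, +0.29); BH-03−BH-01 = (-65, 160, +0.46).
Determinant of the coordinate differences = (-50)·160 − (-65)·(-25) = -9625.
∂h/∂x = [(+0.29)·160 − (+0.46)·(-25)] / -9625 = -0.006016
∂h/∂y = [(-50)·(+0.46) − (-65)·(+0.29)] / -9625 = +0.0004312
Head at (555784, 4638956) = 182.73 + (-0.006016)·(285) + (+0.0004312)·(295) = 181.14 m.
That is lower than the 183.19 m at BH-03, so the point is downgradient.

downgradient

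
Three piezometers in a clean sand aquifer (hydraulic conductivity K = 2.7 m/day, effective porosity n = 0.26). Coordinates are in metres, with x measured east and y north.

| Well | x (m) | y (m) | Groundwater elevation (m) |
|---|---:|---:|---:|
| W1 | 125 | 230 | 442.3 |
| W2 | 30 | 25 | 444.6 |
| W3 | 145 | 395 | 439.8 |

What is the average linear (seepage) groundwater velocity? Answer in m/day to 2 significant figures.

Taking W1 as reference: W2−W1 = (-95, -205, +2.3); W3−W1 = (20, 165, -2.5).
Determinant of the coordinate differences = (-95)·165 − 20·(-205) = -11575.
∂h/∂x = [(+2.3)·165 − (-2.5)·(-205)] / -11575 = +0.01149
∂h/∂y = [(-95)·(-2.5) − 20·(+2.3)] / -11575 = -0.01654
|∇h| = √(0.01149² + -0.01654²) = 0.02014
Seepage velocity v = K·i/n = 2.7 × 0.02014 / 0.26 = 0.2091 m/day.

0.21 m/day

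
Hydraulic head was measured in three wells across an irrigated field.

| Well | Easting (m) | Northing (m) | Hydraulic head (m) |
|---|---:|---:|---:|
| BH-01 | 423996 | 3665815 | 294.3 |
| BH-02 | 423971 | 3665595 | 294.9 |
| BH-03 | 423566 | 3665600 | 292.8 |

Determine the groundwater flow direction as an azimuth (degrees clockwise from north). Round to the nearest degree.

303°

Three-point gradient (reference BH-01): Δ to BH-02 = (-25, -220, +0.6), Δ to BH-03 = (-430, -215, -1.5).
∂h/∂x = +0.005144, ∂h/∂y = -0.003312 (det = -89225).
Flow direction (−∇h) has components (-0.005144 E, +0.003312 N).
Azimuth = atan2(E, N) = atan2(-0.005144, +0.003312) = 302.8° ≈ 303°.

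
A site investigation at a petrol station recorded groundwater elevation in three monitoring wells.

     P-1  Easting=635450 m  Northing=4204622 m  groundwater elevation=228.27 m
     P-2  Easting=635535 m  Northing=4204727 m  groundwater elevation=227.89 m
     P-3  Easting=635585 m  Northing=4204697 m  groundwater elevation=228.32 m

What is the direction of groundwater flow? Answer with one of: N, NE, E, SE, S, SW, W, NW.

Taking P-1 as reference: P-2−P-1 = (85, 105, -0.38); P-3−P-1 = (135, 75, +0.05).
Determinant of the coordinate differences = 85·75 − 135·105 = -7800.
∂h/∂x = [(-0.38)·75 − (+0.05)·105] / -7800 = +0.004327
∂h/∂y = [85·(+0.05) − 135·(-0.38)] / -7800 = -0.007122
Flow = −∇h = (-0.004327 east, +0.007122 north), which points northwest.

NW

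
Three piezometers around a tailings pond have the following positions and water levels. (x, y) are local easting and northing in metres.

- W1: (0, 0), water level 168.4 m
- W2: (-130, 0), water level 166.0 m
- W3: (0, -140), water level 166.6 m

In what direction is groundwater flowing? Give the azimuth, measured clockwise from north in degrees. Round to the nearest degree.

∂h/∂x = (166.0 − 168.4) / (-130 − 0) = +0.01846
∂h/∂y = (166.6 − 168.4) / (-140 − 0) = +0.01286
Flow direction (−∇h) has components (-0.01846 E, -0.01286 N).
Azimuth = atan2(E, N) = atan2(-0.01846, -0.01286) = 235.1° ≈ 235°.

235°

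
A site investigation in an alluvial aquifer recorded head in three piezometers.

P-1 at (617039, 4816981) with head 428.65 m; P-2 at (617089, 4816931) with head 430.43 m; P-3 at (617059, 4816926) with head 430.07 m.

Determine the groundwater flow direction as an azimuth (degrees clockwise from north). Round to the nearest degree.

323°

Three-point gradient (reference P-1): Δ to P-2 = (50, -50, +1.78), Δ to P-3 = (20, -55, +1.42).
∂h/∂x = +0.01537, ∂h/∂y = -0.02023 (det = -1750).
Flow direction (−∇h) has components (-0.01537 E, +0.02023 N).
Azimuth = atan2(E, N) = atan2(-0.01537, +0.02023) = 322.8° ≈ 323°.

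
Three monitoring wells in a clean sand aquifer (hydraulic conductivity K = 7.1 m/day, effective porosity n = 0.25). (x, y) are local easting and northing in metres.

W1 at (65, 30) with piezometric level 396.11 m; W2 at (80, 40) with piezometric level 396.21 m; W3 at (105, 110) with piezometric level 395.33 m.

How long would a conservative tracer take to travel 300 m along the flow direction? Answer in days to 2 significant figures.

Taking W1 as reference: W2−W1 = (15, 10, +0.10); W3−W1 = (40, 80, -0.78).
Determinant of the coordinate differences = 15·80 − 40·10 = 800.
∂h/∂x = [(+0.10)·80 − (-0.78)·10] / 800 = +0.01975
∂h/∂y = [15·(-0.78) − 40·(+0.10)] / 800 = -0.01962
|∇h| = √(0.01975² + -0.01962²) = 0.02784
Seepage velocity v = K·i/n = 7.1 × 0.02784 / 0.25 = 0.7907 m/day.
t = 300 / 0.7907 = 379.4 days.

380 days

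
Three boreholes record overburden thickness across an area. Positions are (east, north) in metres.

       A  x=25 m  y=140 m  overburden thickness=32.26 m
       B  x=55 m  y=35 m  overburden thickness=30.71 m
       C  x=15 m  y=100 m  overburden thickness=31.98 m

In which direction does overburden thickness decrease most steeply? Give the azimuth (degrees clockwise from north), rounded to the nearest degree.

126°

With d = a·x + b·y + c and A as origin, the differences give:
  30·a + (-105)·b = -1.55
  (-10)·a + (-40)·b = -0.28
Eliminate b (×(-40) and ×(-105), subtract): -2250·a = 32.600 → a = ∂d/∂x = -0.01449
Back-substitute: b = ∂d/∂y = +0.01062.
Steepest decrease is along −∇f: components (+0.01449 E, -0.01062 N).
Azimuth = atan2(+0.01449, -0.01062) = 126.2° ≈ 126°.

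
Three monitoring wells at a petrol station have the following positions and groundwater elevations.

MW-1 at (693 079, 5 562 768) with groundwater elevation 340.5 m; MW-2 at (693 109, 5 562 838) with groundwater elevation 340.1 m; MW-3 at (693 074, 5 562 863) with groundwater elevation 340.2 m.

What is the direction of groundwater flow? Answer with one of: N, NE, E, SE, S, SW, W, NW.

Taking MW-1 as reference: MW-2−MW-1 = (30, 70, -0.4); MW-3−MW-1 = (-5, 95, -0.3).
Solve a·Δx + b·Δy = Δh: det = 30·95 − (-5)·70 = 3200.
∂h/∂x = [(-0.4)·95 − (-0.3)·70] / 3200 = -0.005312
∂h/∂y = [30·(-0.3) − (-5)·(-0.4)] / 3200 = -0.003438
Flow = −∇h = (+0.005312 east, +0.003438 north), which points northeast.

NE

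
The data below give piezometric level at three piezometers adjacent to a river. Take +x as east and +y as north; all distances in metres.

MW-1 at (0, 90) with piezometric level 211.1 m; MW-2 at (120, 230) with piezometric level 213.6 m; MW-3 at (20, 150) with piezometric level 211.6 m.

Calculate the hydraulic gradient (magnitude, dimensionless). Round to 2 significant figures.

With h = a·x + b·y + c and MW-1 as origin, the differences give:
  120·a + 140·b = +2.5
  20·a + 60·b = +0.5
Eliminate b (×60 and ×140, subtract): 4400·a = 80.00 → a = ∂h/∂x = +0.01818
Back-substitute: b = ∂h/∂y = +0.002273.
|∇h| = √(0.01818² + 0.002273²) = 0.01832

0.018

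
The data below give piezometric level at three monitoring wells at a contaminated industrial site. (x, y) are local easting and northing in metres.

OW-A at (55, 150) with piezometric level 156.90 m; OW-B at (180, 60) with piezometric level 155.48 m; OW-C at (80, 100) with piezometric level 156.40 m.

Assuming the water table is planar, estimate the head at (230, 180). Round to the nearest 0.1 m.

156.0 m

Taking OW-A as reference: OW-B−OW-A = (125, -90, -1.42); OW-C−OW-A = (25, -50, -0.50).
Solve a·Δx + b·Δy = Δh: det = 125·(-50) − 25·(-90) = -4000.
∂h/∂x = [(-1.42)·(-50) − (-0.50)·(-90)] / -4000 = -0.006500
∂h/∂y = [125·(-0.50) − 25·(-1.42)] / -4000 = +0.006750
h(230, 180) = 156.90 + (-0.006500)·(175) + (+0.006750)·(30) = 156.90 -1.138 +0.202 = 155.965 m.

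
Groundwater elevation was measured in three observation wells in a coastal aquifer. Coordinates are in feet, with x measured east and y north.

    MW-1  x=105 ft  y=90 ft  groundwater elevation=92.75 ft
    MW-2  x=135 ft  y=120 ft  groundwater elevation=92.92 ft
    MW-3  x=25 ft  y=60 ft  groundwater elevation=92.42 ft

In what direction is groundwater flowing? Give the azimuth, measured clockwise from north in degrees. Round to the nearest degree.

With h = a·x + b·y + c and MW-1 as origin, the differences give:
  30·a + 30·b = +0.17
  (-80)·a + (-30)·b = -0.33
Eliminate b (×(-30) and ×30, subtract): 1500·a = 4.800 → a = ∂h/∂x = +0.003200
Back-substitute: b = ∂h/∂y = +0.002467.
Flow direction (−∇h) has components (-0.003200 E, -0.002467 N).
Azimuth = atan2(E, N) = atan2(-0.003200, -0.002467) = 232.4° ≈ 232°.

232°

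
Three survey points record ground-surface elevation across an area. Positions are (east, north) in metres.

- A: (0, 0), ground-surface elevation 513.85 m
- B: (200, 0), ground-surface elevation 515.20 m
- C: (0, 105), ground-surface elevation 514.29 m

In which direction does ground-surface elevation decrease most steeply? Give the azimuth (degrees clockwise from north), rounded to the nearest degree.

238°

∂z/∂x = (515.20 − 513.85) / (200 − 0) = +0.006750
∂z/∂y = (514.29 − 513.85) / (105 − 0) = +0.004190
Steepest decrease is along −∇f: components (-0.006750 E, -0.004190 N).
Azimuth = atan2(-0.006750, -0.004190) = 238.2° ≈ 238°.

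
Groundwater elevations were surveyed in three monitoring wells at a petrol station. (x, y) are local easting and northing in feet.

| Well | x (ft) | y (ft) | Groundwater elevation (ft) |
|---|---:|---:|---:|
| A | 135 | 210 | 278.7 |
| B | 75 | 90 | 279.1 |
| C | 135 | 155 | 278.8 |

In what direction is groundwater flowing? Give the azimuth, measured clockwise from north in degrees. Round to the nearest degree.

059°

Taking A as reference: B−A = (-60, -120, +0.4); C−A = (0, -55, +0.1).
Determinant of the coordinate differences = (-60)·(-55) − 0·(-120) = 3300.
∂h/∂x = [(+0.4)·(-55) − (+0.1)·(-120)] / 3300 = -0.003030
∂h/∂y = [(-60)·(+0.1) − 0·(+0.4)] / 3300 = -0.001818
Flow direction (−∇h) has components (+0.003030 E, +0.001818 N).
Azimuth = atan2(E, N) = atan2(+0.003030, +0.001818) = 59.0° ≈ 059°.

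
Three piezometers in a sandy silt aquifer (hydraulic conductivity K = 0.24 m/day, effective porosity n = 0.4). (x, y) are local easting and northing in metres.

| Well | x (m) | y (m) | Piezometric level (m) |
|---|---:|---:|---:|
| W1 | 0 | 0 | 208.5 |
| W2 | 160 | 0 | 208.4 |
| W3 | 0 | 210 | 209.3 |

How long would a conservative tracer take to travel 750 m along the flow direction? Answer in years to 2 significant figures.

890 years

∂h/∂x = (208.4 − 208.5) / (160 − 0) = -0.0006250
∂h/∂y = (209.3 − 208.5) / (210 − 0) = +0.003810
|∇h| = √(-0.0006250² + 0.003810²) = 0.003861
Seepage velocity v = K·i/n = 0.24 × 0.003861 / 0.4 = 0.002317 m/day.
t = 750 / 0.002317 = 3.237e+05 days = 886 years.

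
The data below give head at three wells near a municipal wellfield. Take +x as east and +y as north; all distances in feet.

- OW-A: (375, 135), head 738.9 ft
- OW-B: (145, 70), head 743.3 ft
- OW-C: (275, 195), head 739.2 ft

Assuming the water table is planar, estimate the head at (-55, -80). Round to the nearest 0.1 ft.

748.8 ft

With h = a·x + b·y + c and OW-A as origin, the differences give:
  (-230)·a + (-65)·b = +4.4
  (-100)·a + 60·b = +0.3
Eliminate b (×60 and ×(-65), subtract): -20300·a = 283.50 → a = ∂h/∂x = -0.01397
Back-substitute: b = ∂h/∂y = -0.01828.
h(-55, -80) = 738.9 + (-0.01397)·(-430) + (-0.01828)·(-215) = 738.9 +6.005 +3.929 = 748.834 ft.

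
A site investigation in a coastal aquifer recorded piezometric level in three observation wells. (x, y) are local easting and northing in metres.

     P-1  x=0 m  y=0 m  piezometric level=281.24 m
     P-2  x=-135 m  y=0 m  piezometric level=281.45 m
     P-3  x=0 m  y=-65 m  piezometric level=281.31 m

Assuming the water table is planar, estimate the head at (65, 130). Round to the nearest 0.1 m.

∂h/∂x = (281.45 − 281.24) / (-135 − 0) = -0.001556
∂h/∂y = (281.31 − 281.24) / (-65 − 0) = -0.001077
h(65, 130) = 281.24 + (-0.001556)·(65) + (-0.001077)·(130) = 281.24 -0.101 -0.140 = 280.999 m.

281.0 m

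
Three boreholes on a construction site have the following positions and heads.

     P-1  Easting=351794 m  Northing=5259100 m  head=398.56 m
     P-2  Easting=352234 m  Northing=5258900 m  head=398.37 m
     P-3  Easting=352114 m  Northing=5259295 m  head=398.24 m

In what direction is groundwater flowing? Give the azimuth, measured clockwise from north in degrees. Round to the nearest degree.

052°

Taking P-1 as reference: P-2−P-1 = (440, -200, -0.19); P-3−P-1 = (320, 195, -0.32).
Determinant of the coordinate differences = 440·195 − 320·(-200) = 149800.
∂h/∂x = [(-0.19)·195 − (-0.32)·(-200)] / 149800 = -0.0006746
∂h/∂y = [440·(-0.32) − 320·(-0.19)] / 149800 = -0.0005340
Flow direction (−∇h) has components (+0.0006746 E, +0.0005340 N).
Azimuth = atan2(E, N) = atan2(+0.0006746, +0.0005340) = 51.6° ≈ 052°.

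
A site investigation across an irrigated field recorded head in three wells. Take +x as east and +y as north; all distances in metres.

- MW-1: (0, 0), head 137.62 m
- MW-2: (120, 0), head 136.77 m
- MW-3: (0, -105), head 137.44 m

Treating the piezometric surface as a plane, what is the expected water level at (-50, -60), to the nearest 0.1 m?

137.9 m

∂h/∂x = (136.77 − 137.62) / (120 − 0) = -0.007083
∂h/∂y = (137.44 − 137.62) / (-105 − 0) = +0.001714
h(-50, -60) = 137.62 + (-0.007083)·(-50) + (+0.001714)·(-60) = 137.62 +0.354 -0.103 = 137.871 m.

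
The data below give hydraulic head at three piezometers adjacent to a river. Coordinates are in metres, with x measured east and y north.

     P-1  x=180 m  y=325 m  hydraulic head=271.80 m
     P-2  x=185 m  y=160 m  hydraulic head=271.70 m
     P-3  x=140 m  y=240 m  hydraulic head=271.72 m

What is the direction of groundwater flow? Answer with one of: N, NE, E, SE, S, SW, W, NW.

SW

Taking P-1 as reference: P-2−P-1 = (5, -165, -0.10); P-3−P-1 = (-40, -85, -0.08).
Solve a·Δx + b·Δy = Δh: det = 5·(-85) − (-40)·(-165) = -7025.
∂h/∂x = [(-0.10)·(-85) − (-0.08)·(-165)] / -7025 = +0.0006690
∂h/∂y = [5·(-0.08) − (-40)·(-0.10)] / -7025 = +0.0006263
Flow = −∇h = (-0.0006690 east, -0.0006263 north), which points southwest.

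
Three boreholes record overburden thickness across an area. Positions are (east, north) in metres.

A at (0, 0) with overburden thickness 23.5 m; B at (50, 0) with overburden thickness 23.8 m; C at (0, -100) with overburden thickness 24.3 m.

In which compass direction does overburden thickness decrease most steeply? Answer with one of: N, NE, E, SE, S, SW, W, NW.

NW

∂d/∂x = (23.8 − 23.5) / (50 − 0) = +0.006000
∂d/∂y = (24.3 − 23.5) / (-100 − 0) = -0.008000
Steepest decrease is along −∇f = (-0.006000 E, +0.008000 N) → northwest.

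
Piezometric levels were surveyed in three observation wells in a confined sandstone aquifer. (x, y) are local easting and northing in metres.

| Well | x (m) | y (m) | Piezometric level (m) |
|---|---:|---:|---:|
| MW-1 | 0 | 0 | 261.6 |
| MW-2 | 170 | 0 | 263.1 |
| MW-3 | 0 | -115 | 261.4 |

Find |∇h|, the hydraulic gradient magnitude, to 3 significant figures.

∂h/∂x = (263.1 − 261.6) / (170 − 0) = +0.008824
∂h/∂y = (261.4 − 261.6) / (-115 − 0) = +0.001739
|∇h| = √(0.008824² + 0.001739²) = 0.008994

0.00899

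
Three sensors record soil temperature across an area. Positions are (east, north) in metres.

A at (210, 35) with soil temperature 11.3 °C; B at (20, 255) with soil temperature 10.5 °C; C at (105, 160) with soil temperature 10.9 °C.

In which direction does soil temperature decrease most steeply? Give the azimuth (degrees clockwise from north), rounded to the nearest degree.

236°

Taking A as reference: B−A = (-190, 220, -0.8); C−A = (-105, 125, -0.4).
Determinant of the coordinate differences = (-190)·125 − (-105)·220 = -650.
∂T/∂x = [(-0.8)·125 − (-0.4)·220] / -650 = +0.01846
∂T/∂y = [(-190)·(-0.4) − (-105)·(-0.8)] / -650 = +0.01231
Steepest decrease is along −∇f: components (-0.01846 E, -0.01231 N).
Azimuth = atan2(-0.01846, -0.01231) = 236.3° ≈ 236°.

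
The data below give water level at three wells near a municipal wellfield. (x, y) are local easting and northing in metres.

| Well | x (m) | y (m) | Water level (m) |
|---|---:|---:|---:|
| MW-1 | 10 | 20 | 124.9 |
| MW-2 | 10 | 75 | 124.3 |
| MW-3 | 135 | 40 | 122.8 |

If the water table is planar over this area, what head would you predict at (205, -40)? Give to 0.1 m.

With h = a·x + b·y + c and MW-1 as origin, the differences give:
  0·a + 55·b = -0.6
  125·a + 20·b = -2.1
Eliminate b (×20 and ×55, subtract): -6875·a = 103.50 → a = ∂h/∂x = -0.01505
Back-substitute: b = ∂h/∂y = -0.01091.
h(205, -40) = 124.9 + (-0.01505)·(195) + (-0.01091)·(-60) = 124.9 -2.936 +0.655 = 122.619 m.

122.6 m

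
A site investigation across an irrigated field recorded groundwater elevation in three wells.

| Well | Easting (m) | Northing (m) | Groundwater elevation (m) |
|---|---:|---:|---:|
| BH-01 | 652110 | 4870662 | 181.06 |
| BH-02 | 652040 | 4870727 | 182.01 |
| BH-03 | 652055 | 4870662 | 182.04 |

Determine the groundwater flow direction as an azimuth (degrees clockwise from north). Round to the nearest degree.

076°

Differences from BH-01: to BH-02 (Δx, Δy, Δh) = (-70, 65, +0.95); to BH-03 = (-55, 0, +0.98).
Solve a·Δx + b·Δy = Δh: det = (-70)·0 − (-55)·65 = 3575.
∂h/∂x = [(+0.95)·0 − (+0.98)·65] / 3575 = -0.01782
∂h/∂y = [(-70)·(+0.98) − (-55)·(+0.95)] / 3575 = -0.004573
Flow direction (−∇h) has components (+0.01782 E, +0.004573 N).
Azimuth = atan2(E, N) = atan2(+0.01782, +0.004573) = 75.6° ≈ 076°.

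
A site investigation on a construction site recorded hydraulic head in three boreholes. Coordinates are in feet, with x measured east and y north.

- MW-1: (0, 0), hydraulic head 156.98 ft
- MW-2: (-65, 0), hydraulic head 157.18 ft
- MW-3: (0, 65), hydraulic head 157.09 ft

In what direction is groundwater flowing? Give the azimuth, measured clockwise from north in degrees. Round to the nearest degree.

∂h/∂x = (157.18 − 156.98) / (-65 − 0) = -0.003077
∂h/∂y = (157.09 − 156.98) / (65 − 0) = +0.001692
Flow direction (−∇h) has components (+0.003077 E, -0.001692 N).
Azimuth = atan2(E, N) = atan2(+0.003077, -0.001692) = 118.8° ≈ 119°.

119°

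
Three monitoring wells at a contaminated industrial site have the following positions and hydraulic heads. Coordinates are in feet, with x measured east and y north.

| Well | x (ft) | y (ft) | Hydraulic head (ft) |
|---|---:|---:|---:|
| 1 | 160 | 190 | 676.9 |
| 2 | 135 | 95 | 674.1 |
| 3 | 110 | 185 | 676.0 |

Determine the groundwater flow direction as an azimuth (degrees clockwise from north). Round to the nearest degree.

With h = a·x + b·y + c and 1 as origin, the differences give:
  (-25)·a + (-95)·b = -2.8
  (-50)·a + (-5)·b = -0.9
Eliminate b (×(-5) and ×(-95), subtract): -4625·a = -71.50 → a = ∂h/∂x = +0.01546
Back-substitute: b = ∂h/∂y = +0.02541.
Flow direction (−∇h) has components (-0.01546 E, -0.02541 N).
Azimuth = atan2(E, N) = atan2(-0.01546, -0.02541) = 211.3° ≈ 211°.

211°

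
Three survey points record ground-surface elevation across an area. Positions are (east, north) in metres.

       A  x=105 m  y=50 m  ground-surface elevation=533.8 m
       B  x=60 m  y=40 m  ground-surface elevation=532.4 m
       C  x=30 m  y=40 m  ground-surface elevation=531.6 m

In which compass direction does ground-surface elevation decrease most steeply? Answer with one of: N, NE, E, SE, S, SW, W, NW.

SW

Differences from A: to B (Δx, Δy, Δh) = (-45, -10, -1.4); to C = (-75, -10, -2.2).
Solve a·Δx + b·Δy = Δz: det = (-45)·(-10) − (-75)·(-10) = -300.
∂z/∂x = [(-1.4)·(-10) − (-2.2)·(-10)] / -300 = +0.02667
∂z/∂y = [(-45)·(-2.2) − (-75)·(-1.4)] / -300 = +0.02000
Steepest decrease is along −∇f = (-0.02667 E, -0.02000 N) → southwest.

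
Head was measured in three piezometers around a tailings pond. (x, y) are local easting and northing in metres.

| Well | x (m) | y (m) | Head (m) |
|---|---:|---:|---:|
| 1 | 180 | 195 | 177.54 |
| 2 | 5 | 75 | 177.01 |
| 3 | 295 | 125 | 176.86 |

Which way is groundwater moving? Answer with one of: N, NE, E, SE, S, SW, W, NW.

With h = a·x + b·y + c and 1 as origin, the differences give:
  (-175)·a + (-120)·b = -0.53
  115·a + (-70)·b = -0.68
Eliminate b (×(-70) and ×(-120), subtract): 26050·a = -44.500 → a = ∂h/∂x = -0.001708
Back-substitute: b = ∂h/∂y = +0.006908.
Flow = −∇h = (+0.001708 east, -0.006908 north), which points south.

S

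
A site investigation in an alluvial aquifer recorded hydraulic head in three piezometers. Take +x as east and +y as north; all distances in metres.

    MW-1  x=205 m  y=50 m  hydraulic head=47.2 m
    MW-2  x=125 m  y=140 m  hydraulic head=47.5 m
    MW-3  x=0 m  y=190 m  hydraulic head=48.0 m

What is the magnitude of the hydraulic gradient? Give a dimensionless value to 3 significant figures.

With h = a·x + b·y + c and MW-1 as origin, the differences give:
  (-80)·a + 90·b = +0.3
  (-205)·a + 140·b = +0.8
Eliminate b (×140 and ×90, subtract): 7250·a = -30.00 → a = ∂h/∂x = -0.004138
Back-substitute: b = ∂h/∂y = -0.0003448.
|∇h| = √(-0.004138² + -0.0003448²) = 0.004152

0.00415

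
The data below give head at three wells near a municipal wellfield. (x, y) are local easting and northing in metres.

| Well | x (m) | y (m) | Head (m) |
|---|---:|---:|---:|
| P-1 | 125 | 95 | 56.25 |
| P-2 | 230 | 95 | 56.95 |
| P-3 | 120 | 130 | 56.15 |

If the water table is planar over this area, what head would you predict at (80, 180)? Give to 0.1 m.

55.8 m

Taking P-1 as reference: P-2−P-1 = (105, 0, +0.70); P-3−P-1 = (-5, 35, -0.10).
Determinant of the coordinate differences = 105·35 − (-5)·0 = 3675.
∂h/∂x = [(+0.70)·35 − (-0.10)·0] / 3675 = +0.006667
∂h/∂y = [105·(-0.10) − (-5)·(+0.70)] / 3675 = -0.001905
h(80, 180) = 56.25 + (+0.006667)·(-45) + (-0.001905)·(85) = 56.25 -0.300 -0.162 = 55.788 m.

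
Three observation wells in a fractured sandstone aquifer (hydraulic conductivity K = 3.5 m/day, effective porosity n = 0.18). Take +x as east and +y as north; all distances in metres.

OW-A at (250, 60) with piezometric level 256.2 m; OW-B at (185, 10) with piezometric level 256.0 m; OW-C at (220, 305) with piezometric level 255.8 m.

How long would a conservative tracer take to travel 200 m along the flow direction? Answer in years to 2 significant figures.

6.8 years

With h = a·x + b·y + c and OW-A as origin, the differences give:
  (-65)·a + (-50)·b = -0.2
  (-30)·a + 245·b = -0.4
Eliminate b (×245 and ×(-50), subtract): -17425·a = -69.00 → a = ∂h/∂x = +0.003960
Back-substitute: b = ∂h/∂y = -0.001148.
|∇h| = √(0.003960² + -0.001148²) = 0.004123
Seepage velocity v = K·i/n = 3.5 × 0.004123 / 0.18 = 0.08017 m/day.
t = 200 / 0.08017 = 2495 days = 6.83 years.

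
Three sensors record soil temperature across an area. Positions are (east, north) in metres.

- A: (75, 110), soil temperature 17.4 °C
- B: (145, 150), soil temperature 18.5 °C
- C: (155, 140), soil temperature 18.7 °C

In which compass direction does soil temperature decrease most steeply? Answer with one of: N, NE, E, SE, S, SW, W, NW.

W

Taking A as reference: B−A = (70, 40, +1.1); C−A = (80, 30, +1.3).
Determinant of the coordinate differences = 70·30 − 80·40 = -1100.
∂T/∂x = [(+1.1)·30 − (+1.3)·40] / -1100 = +0.01727
∂T/∂y = [70·(+1.3) − 80·(+1.1)] / -1100 = -0.002727
Steepest decrease is along −∇f = (-0.01727 E, +0.002727 N) → west.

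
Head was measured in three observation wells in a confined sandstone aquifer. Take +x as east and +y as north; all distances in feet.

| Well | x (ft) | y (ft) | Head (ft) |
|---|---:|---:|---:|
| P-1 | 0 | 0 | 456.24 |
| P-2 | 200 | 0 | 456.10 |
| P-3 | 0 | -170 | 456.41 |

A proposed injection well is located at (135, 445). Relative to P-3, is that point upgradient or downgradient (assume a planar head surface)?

∂h/∂x = (456.10 − 456.24) / (200 − 0) = -0.0007000
∂h/∂y = (456.41 − 456.24) / (-170 − 0) = -0.001000
Head at (135, 445) = 456.24 + (-0.0007000)·(135) + (-0.001000)·(445) = 455.70 ft.
That is lower than the 456.41 ft at P-3, so the point is downgradient.

downgradient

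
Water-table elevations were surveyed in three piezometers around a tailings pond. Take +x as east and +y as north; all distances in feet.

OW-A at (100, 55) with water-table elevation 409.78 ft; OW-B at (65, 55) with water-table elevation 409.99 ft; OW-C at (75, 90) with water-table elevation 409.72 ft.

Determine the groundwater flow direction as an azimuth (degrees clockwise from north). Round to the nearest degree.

With h = a·x + b·y + c and OW-A as origin, the differences give:
  (-35)·a + 0·b = +0.21
  (-25)·a + 35·b = -0.06
Eliminate b (×35 and ×0, subtract): -1225·a = 7.350 → a = ∂h/∂x = -0.006000
Back-substitute: b = ∂h/∂y = -0.006000.
Flow direction (−∇h) has components (+0.006000 E, +0.006000 N).
Azimuth = atan2(E, N) = atan2(+0.006000, +0.006000) = 45.0° ≈ 045°.

045°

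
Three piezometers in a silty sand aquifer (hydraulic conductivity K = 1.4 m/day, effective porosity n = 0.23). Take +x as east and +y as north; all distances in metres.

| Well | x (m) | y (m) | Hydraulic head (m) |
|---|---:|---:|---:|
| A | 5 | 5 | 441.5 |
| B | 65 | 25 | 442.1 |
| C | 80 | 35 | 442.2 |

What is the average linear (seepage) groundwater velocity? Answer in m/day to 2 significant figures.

0.10 m/day

Differences from A: to B (Δx, Δy, Δh) = (60, 20, +0.6); to C = (75, 30, +0.7).
Determinant of the coordinate differences = 60·30 − 75·20 = 300.
∂h/∂x = [(+0.6)·30 − (+0.7)·20] / 300 = +0.01333
∂h/∂y = [60·(+0.7) − 75·(+0.6)] / 300 = -0.01000
|∇h| = √(0.01333² + -0.01000²) = 0.01666
Seepage velocity v = K·i/n = 1.4 × 0.01666 / 0.23 = 0.1014 m/day.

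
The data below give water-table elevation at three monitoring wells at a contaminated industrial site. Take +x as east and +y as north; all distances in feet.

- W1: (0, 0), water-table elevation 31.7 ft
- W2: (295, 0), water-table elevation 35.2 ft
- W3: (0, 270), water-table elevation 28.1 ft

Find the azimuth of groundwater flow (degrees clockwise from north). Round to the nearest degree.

318°

∂h/∂x = (35.2 − 31.7) / (295 − 0) = +0.01186
∂h/∂y = (28.1 − 31.7) / (270 − 0) = -0.01333
Flow direction (−∇h) has components (-0.01186 E, +0.01333 N).
Azimuth = atan2(E, N) = atan2(-0.01186, +0.01333) = 318.3° ≈ 318°.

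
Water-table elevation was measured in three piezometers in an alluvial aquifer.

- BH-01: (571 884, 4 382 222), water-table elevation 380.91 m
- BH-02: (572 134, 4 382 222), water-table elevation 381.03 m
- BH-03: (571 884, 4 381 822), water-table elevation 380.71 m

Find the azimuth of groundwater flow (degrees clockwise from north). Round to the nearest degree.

∂h/∂x = (381.03 − 380.91) / (572134 − 571884) = +0.0004800
∂h/∂y = (380.71 − 380.91) / (4381822 − 4382222) = +0.0005000
Flow direction (−∇h) has components (-0.0004800 E, -0.0005000 N).
Azimuth = atan2(E, N) = atan2(-0.0004800, -0.0005000) = 223.8° ≈ 224°.

224°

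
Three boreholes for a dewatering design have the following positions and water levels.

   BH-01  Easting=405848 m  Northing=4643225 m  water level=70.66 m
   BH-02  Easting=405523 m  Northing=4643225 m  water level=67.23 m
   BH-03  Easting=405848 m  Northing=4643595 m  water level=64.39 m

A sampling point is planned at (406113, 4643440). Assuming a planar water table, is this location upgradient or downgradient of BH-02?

∂h/∂x = (67.23 − 70.66) / (405523 − 405848) = +0.01055
∂h/∂y = (64.39 − 70.66) / (4643595 − 4643225) = -0.01695
Head at (406113, 4643440) = 70.66 + (+0.01055)·(265) + (-0.01695)·(215) = 69.81 m.
That is higher than the 67.23 m at BH-02, so the point is upgradient.

upgradient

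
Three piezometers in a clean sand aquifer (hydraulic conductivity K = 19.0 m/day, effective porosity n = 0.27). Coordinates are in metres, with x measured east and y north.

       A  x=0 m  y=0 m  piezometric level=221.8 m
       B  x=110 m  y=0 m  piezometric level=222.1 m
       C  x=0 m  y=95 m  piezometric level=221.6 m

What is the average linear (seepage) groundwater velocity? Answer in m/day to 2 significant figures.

∂h/∂x = (222.1 − 221.8) / (110 − 0) = +0.002727
∂h/∂y = (221.6 − 221.8) / (95 − 0) = -0.002105
|∇h| = √(0.002727² + -0.002105²) = 0.003445
Seepage velocity v = K·i/n = 19.0 × 0.003445 / 0.27 = 0.2424 m/day.

0.24 m/day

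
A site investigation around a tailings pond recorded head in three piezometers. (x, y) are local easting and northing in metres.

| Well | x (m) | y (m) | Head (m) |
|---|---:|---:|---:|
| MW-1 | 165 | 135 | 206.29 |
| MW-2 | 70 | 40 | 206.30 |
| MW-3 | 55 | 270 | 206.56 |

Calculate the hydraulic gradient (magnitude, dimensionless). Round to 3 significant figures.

0.00157

Differences from MW-1: to MW-2 (Δx, Δy, Δh) = (-95, -95, +0.01); to MW-3 = (-110, 135, +0.27).
Determinant of the coordinate differences = (-95)·135 − (-110)·(-95) = -23275.
∂h/∂x = [(+0.01)·135 − (+0.27)·(-95)] / -23275 = -0.001160
∂h/∂y = [(-95)·(+0.27) − (-110)·(+0.01)] / -23275 = +0.001055
|∇h| = √(-0.001160² + 0.001055²) = 0.001568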